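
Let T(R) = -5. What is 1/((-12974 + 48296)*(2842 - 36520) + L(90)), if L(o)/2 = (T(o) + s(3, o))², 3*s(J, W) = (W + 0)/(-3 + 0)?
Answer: -1/1189573866 ≈ -8.4064e-10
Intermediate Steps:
s(J, W) = -W/9 (s(J, W) = ((W + 0)/(-3 + 0))/3 = (W/(-3))/3 = (W*(-⅓))/3 = (-W/3)/3 = -W/9)
L(o) = 2*(-5 - o/9)²
1/((-12974 + 48296)*(2842 - 36520) + L(90)) = 1/((-12974 + 48296)*(2842 - 36520) + 2*(45 + 90)²/81) = 1/(35322*(-33678) + (2/81)*135²) = 1/(-1189574316 + (2/81)*18225) = 1/(-1189574316 + 450) = 1/(-1189573866) = -1/1189573866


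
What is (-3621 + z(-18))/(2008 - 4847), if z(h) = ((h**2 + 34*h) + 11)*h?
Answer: -1365/2839 ≈ -0.48080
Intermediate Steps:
z(h) = h*(11 + h**2 + 34*h) (z(h) = (11 + h**2 + 34*h)*h = h*(11 + h**2 + 34*h))
(-3621 + z(-18))/(2008 - 4847) = (-3621 - 18*(11 + (-18)**2 + 34*(-18)))/(2008 - 4847) = (-3621 - 18*(11 + 324 - 612))/(-2839) = (-3621 - 18*(-277))*(-1/2839) = (-3621 + 4986)*(-1/2839) = 1365*(-1/2839) = -1365/2839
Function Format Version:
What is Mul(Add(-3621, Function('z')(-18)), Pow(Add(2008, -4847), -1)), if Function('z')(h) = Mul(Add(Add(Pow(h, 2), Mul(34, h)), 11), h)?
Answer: Rational(-1365, 2839) ≈ -0.48080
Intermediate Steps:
Function('z')(h) = Mul(h, Add(11, Pow(h, 2), Mul(34, h))) (Function('z')(h) = Mul(Add(11, Pow(h, 2), Mul(34, h)), h) = Mul(h, Add(11, Pow(h, 2), Mul(34, h))))
Mul(Add(-3621, Function('z')(-18)), Pow(Add(2008, -4847), -1)) = Mul(Add(-3621, Mul(-18, Add(11, Pow(-18, 2), Mul(34, -18)))), Pow(Add(2008, -4847), -1)) = Mul(Add(-3621, Mul(-18, Add(11, 324, -612))), Pow(-2839, -1)) = Mul(Add(-3621, Mul(-18, -277)), Rational(-1, 2839)) = Mul(Add(-3621, 4986), Rational(-1, 2839)) = Mul(1365, Rational(-1, 2839)) = Rational(-1365, 2839)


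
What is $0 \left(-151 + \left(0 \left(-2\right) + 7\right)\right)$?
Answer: $0$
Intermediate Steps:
$0 \left(-151 + \left(0 \left(-2\right) + 7\right)\right) = 0 \left(-151 + \left(0 + 7\right)\right) = 0 \left(-151 + 7\right) = 0 \left(-144\right) = 0$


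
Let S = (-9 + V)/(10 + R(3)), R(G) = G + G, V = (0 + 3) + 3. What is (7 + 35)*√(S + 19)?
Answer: 21*√301/2 ≈ 182.17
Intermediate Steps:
V = 6 (V = 3 + 3 = 6)
R(G) = 2*G
S = -3/16 (S = (-9 + 6)/(10 + 2*3) = -3/(10 + 6) = -3/16 ≈ -0.18750)
(7 + 35)*√(S + 19) = (7 + 35)*√(-3/16 + 19) = 42*√(301/16) = 42*(√301/4) = 21*√301/2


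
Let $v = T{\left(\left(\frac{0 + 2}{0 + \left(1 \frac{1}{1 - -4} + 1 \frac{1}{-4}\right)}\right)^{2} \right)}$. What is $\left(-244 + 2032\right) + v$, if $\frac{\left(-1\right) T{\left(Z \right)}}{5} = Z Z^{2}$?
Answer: $-20479998212$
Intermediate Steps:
$T{\left(Z \right)} = - 5 Z^{3}$ ($T{\left(Z \right)} = - 5 Z Z^{2} = - 5 Z^{3}$)
$v = -20480000000$ ($v = - 5 \left(\left(\frac{0 + 2}{0 + \left(1 \frac{1}{1 - -4} + 1 \frac{1}{-4}\right)}\right)^{2}\right)^{3} = - 5 \left(\left(\frac{2}{0 + \left(1 \frac{1}{1 + 4} + 1 \left(- \frac{1}{4}\right)\right)}\right)^{2}\right)^{3} = - 5 \left(\left(\frac{2}{0 - \left(\frac{1}{4} - \frac{1}{5}\right)}\right)^{2}\right)^{3} = - 5 \left(\left(\frac{2}{0 + \left(1 \cdot \frac{1}{5} - \frac{1}{4}\right)}\right)^{2}\right)^{3} = - 5 \left(\left(\frac{2}{0 + \left(\frac{1}{5} - \frac{1}{4}\right)}\right)^{2}\right)^{3} = - 5 \left(\left(\frac{2}{0 - \frac{1}{20}}\right)^{2}\right)^{3} = - 5 \left(\left(\frac{2}{- \frac{1}{20}}\right)^{2}\right)^{3} = - 5 \left(\left(2 \left(-20\right)\right)^{2}\right)^{3} = - 5 \left(\left(-40\right)^{2}\right)^{3} = - 5 \cdot 1600^{3} = \left(-5\right) 4096000000 = -20480000000$)
$\left(-244 + 2032\right) + v = \left(-244 + 2032\right) - 20480000000 = 1788 - 20480000000 = -20479998212$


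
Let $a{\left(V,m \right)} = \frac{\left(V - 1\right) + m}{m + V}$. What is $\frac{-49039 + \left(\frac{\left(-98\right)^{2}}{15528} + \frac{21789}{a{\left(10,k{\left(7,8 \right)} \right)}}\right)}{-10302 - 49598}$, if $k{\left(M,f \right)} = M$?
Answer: $\frac{803964343}{1860254400} \approx 0.43218$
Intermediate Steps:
$a{\left(V,m \right)} = \frac{-1 + V + m}{V + m}$ ($a{\left(V,m \right)} = \frac{\left(V - 1\right) + m}{V + m} = \frac{\left(-1 + V\right) + m}{V + m} = \frac{-1 + V + m}{V + m}$)
$\frac{-49039 + \left(\frac{\left(-98\right)^{2}}{15528} + \frac{21789}{a{\left(10,k{\left(7,8 \right)} \right)}}\right)}{-10302 - 49598} = \frac{-49039 + \left(\frac{\left(-98\right)^{2}}{15528} + \frac{21789}{\frac{1}{10 + 7} \left(-1 + 10 + 7\right)}\right)}{-10302 - 49598} = \frac{-49039 + \left(9604 \cdot \frac{1}{15528} + \frac{21789}{\frac{1}{17} \cdot 16}\right)}{-59900} = \left(-49039 + \left(\frac{2401}{3882} + \frac{21789}{\frac{1}{17} \cdot 16}\right)\right) \left(- \frac{1}{59900}\right) = \left(-49039 + \left(\frac{2401}{3882} + \frac{21789}{\frac{16}{17}}\right)\right) \left(- \frac{1}{59900}\right) = \left(-49039 + \left(\frac{2401}{3882} + 21789 \cdot \frac{17}{16}\right)\right) \left(- \frac{1}{59900}\right) = \left(-49039 + \left(\frac{2401}{3882} + \frac{370413}{16}\right)\right) \left(- \frac{1}{59900}\right) = \left(-49039 + \frac{718990841}{31056}\right) \left(- \frac{1}{59900}\right) = \left(- \frac{803964343}{31056}\right) \left(- \frac{1}{59900}\right) = \frac{803964343}{1860254400}$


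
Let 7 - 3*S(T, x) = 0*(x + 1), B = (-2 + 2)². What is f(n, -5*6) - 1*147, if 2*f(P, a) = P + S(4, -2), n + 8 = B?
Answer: -899/6 ≈ -149.83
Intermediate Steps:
B = 0 (B = 0² = 0)
n = -8 (n = -8 + 0 = -8)
S(T, x) = 7/3 (S(T, x) = 7/3 - 0*(x + 1) = 7/3 - 0*(1 + x) = 7/3 - ⅓*0 = 7/3 + 0 = 7/3)
f(P, a) = 7/6 + P/2 (f(P, a) = (P + 7/3)/2 = (7/3 + P)/2 = 7/6 + P/2)
f(n, -5*6) - 1*147 = (7/6 + (½)*(-8)) - 1*147 = (7/6 - 4) - 147 = -17/6 - 147 = -899/6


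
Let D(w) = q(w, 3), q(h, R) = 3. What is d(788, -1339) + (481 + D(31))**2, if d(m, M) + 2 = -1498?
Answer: 232756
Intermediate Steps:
d(m, M) = -1500 (d(m, M) = -2 - 1498 = -1500)
D(w) = 3
d(788, -1339) + (481 + D(31))**2 = -1500 + (481 + 3)**2 = -1500 + 484**2 = -1500 + 234256 = 232756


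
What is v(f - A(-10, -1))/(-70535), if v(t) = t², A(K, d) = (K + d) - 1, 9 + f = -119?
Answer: -13456/70535 ≈ -0.19077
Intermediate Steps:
f = -128 (f = -9 - 119 = -128)
A(K, d) = -1 + K + d
v(f - A(-10, -1))/(-70535) = (-128 - (-1 - 10 - 1))²/(-70535) = (-128 - 1*(-12))²*(-1/70535) = (-128 + 12)²*(-1/70535) = (-116)²*(-1/70535) = 13456*(-1/70535) = -13456/70535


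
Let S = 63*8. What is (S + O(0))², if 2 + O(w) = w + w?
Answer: 252004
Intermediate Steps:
O(w) = -2 + 2*w (O(w) = -2 + (w + w) = -2 + 2*w)
S = 504
(S + O(0))² = (504 + (-2 + 2*0))² = (504 + (-2 + 0))² = (504 - 2)² = 502² = 252004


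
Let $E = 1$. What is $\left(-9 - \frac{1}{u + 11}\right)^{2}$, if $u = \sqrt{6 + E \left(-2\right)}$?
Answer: $\frac{13924}{169} \approx 82.391$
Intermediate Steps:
$u = 2$ ($u = \sqrt{6 + 1 \left(-2\right)} = \sqrt{6 - 2} = \sqrt{4} = 2$)
$\left(-9 - \frac{1}{u + 11}\right)^{2} = \left(-9 - \frac{1}{2 + 11}\right)^{2} = \left(-9 - \frac{1}{13}\right)^{2} = \left(- \frac{118}{13}\right)^{2} = \frac{13924}{169}$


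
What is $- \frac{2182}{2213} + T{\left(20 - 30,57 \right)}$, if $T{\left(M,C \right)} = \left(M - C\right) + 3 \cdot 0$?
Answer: $- \frac{150453}{2213} \approx -67.986$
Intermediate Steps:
$T{\left(M,C \right)} = M - C$ ($T{\left(M,C \right)} = \left(M - C\right) + 0 = M - C$)
$- \frac{2182}{2213} + T{\left(20 - 30,57 \right)} = - \frac{2182}{2213} + \left(\left(20 - 30\right) - 57\right) = \left(-2182\right) \frac{1}{2213} + \left(\left(20 - 30\right) - 57\right) = - \frac{2182}{2213} - 67 = - \frac{150453}{2213}$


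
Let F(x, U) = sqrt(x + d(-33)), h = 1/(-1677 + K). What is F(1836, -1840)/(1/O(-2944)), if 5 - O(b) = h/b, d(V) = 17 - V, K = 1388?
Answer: 4254079*sqrt(1886)/850816 ≈ 217.14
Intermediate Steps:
h = -1/289 (h = 1/(-1677 + 1388) = 1/(-289) = -1/289 ≈ -0.0034602)
O(b) = 5 + 1/(289*b) (O(b) = 5 - (-1)/(289*b) = 5 + 1/(289*b))
F(x, U) = sqrt(50 + x) (F(x, U) = sqrt(x + (17 - 1*(-33))) = sqrt(x + (17 + 33)) = sqrt(x + 50) = sqrt(50 + x))
F(1836, -1840)/(1/O(-2944)) = sqrt(50 + 1836)/(1/(5 + (1/289)/(-2944))) = sqrt(1886)/(1/(5 + (1/289)*(-1/2944))) = sqrt(1886)/(1/(5 - 1/850816)) = sqrt(1886)/(1/(4254079/850816)) = sqrt(1886)/(850816/4254079) = sqrt(1886)*(4254079/850816) = 4254079*sqrt(1886)/850816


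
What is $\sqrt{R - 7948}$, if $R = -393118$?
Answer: $i \sqrt{401066} \approx 633.3 i$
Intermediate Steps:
$\sqrt{R - 7948} = \sqrt{-393118 - 7948} = \sqrt{-401066} = i \sqrt{401066}$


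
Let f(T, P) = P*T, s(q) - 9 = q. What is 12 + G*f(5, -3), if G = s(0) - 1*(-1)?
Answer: -138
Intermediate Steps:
s(q) = 9 + q
G = 10 (G = (9 + 0) - 1*(-1) = 9 + 1 = 10)
12 + G*f(5, -3) = 12 + 10*(-3*5) = 12 + 10*(-15) = 12 - 150 = -138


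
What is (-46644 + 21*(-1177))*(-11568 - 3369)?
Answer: 1065919257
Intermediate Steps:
(-46644 + 21*(-1177))*(-11568 - 3369) = (-46644 - 24717)*(-14937) = -71361*(-14937) = 1065919257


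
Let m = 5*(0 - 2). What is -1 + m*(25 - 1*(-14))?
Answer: -391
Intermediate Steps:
m = -10 (m = 5*(-2) = -10)
-1 + m*(25 - 1*(-14)) = -1 - 10*(25 - 1*(-14)) = -1 - 10*(25 + 14) = -1 - 10*39 = -1 - 390 = -391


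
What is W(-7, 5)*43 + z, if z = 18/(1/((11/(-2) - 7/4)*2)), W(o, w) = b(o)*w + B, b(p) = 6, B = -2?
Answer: 943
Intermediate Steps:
W(o, w) = -2 + 6*w (W(o, w) = 6*w - 2 = -2 + 6*w)
z = -261 (z = 18/(1/((11*(-½) - 7*¼)*2)) = 18/(1/((-11/2 - 7/4)*2)) = 18/(1/(-29/4*2)) = 18/(1/(-29/2)) = 18/(-2/29) = 18*(-29/2) = -261)
W(-7, 5)*43 + z = (-2 + 6*5)*43 - 261 = (-2 + 30)*43 - 261 = 28*43 - 261 = 1204 - 261 = 943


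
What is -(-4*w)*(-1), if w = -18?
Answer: 72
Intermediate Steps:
-(-4*w)*(-1) = -(-4*(-18))*(-1) = -72*(-1) = -1*(-72) = 72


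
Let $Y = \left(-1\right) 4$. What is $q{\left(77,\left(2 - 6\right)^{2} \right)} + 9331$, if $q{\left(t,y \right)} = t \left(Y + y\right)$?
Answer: $10255$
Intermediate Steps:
$Y = -4$
$q{\left(t,y \right)} = t \left(-4 + y\right)$
$q{\left(77,\left(2 - 6\right)^{2} \right)} + 9331 = 77 \left(-4 + \left(2 - 6\right)^{2}\right) + 9331 = 77 \left(-4 + \left(-4\right)^{2}\right) + 9331 = 77 \left(-4 + 16\right) + 9331 = 77 \cdot 12 + 9331 = 924 + 9331 = 10255$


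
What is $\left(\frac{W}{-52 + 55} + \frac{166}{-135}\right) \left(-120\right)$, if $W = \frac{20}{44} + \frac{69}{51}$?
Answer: $\frac{126656}{1683} \approx 75.256$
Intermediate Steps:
$W = \frac{338}{187}$ ($W = 20 \cdot \frac{1}{44} + 69 \cdot \frac{1}{51} = \frac{5}{11} + \frac{23}{17} = \frac{338}{187} \approx 1.8075$)
$\left(\frac{W}{-52 + 55} + \frac{166}{-135}\right) \left(-120\right) = \left(\frac{338}{187 \left(-52 + 55\right)} + \frac{166}{-135}\right) \left(-120\right) = \left(\frac{338}{187 \cdot 3} + 166 \left(- \frac{1}{135}\right)\right) \left(-120\right) = \left(\frac{338}{187} \cdot \frac{1}{3} - \frac{166}{135}\right) \left(-120\right) = \left(\frac{338}{561} - \frac{166}{135}\right) \left(-120\right) = \left(- \frac{15832}{25245}\right) \left(-120\right) = \frac{126656}{1683}$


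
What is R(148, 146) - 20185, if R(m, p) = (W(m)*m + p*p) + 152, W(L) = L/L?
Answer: 1431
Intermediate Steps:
W(L) = 1
R(m, p) = 152 + m + p² (R(m, p) = (1*m + p*p) + 152 = (m + p²) + 152 = 152 + m + p²)
R(148, 146) - 20185 = (152 + 148 + 146²) - 20185 = (152 + 148 + 21316) - 20185 = 21616 - 20185 = 1431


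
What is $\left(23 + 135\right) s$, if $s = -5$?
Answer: $-790$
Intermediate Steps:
$\left(23 + 135\right) s = \left(23 + 135\right) \left(-5\right) = 158 \left(-5\right) = -790$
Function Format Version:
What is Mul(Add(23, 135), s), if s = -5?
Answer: -790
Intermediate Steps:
Mul(Add(23, 135), s) = Mul(Add(23, 135), -5) = Mul(158, -5) = -790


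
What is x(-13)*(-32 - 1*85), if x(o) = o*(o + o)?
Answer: -39546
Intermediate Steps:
x(o) = 2*o² (x(o) = o*(2*o) = 2*o²)
x(-13)*(-32 - 1*85) = (2*(-13)²)*(-32 - 1*85) = (2*169)*(-32 - 85) = 338*(-117) = -39546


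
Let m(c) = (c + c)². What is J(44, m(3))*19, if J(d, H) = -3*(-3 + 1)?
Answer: 114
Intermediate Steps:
m(c) = 4*c² (m(c) = (2*c)² = 4*c²)
J(d, H) = 6 (J(d, H) = -3*(-2) = 6)
J(44, m(3))*19 = 6*19 = 114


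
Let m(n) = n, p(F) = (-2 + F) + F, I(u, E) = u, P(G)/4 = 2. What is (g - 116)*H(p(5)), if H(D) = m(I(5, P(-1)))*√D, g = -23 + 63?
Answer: -760*√2 ≈ -1074.8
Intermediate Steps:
P(G) = 8 (P(G) = 4*2 = 8)
g = 40
p(F) = -2 + 2*F
H(D) = 5*√D
(g - 116)*H(p(5)) = (40 - 116)*(5*√(-2 + 2*5)) = -380*√(-2 + 10) = -380*√8 = -380*2*√2 = -760*√2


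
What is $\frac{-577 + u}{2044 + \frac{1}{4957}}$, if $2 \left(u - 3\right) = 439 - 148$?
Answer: $- \frac{4248149}{20264218} \approx -0.20964$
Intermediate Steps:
$u = \frac{297}{2}$ ($u = 3 + \frac{439 - 148}{2} = 3 + \frac{1}{2} \cdot 291 = 3 + \frac{291}{2} = \frac{297}{2} \approx 148.5$)
$\frac{-577 + u}{2044 + \frac{1}{4957}} = \frac{-577 + \frac{297}{2}}{2044 + \frac{1}{4957}} = - \frac{857}{2 \left(2044 + \frac{1}{4957}\right)} = - \frac{857}{2 \cdot \frac{10132109}{4957}} = \left(- \frac{857}{2}\right) \frac{4957}{10132109} = - \frac{4248149}{20264218}$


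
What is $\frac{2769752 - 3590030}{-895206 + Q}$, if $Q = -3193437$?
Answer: $\frac{273426}{1362881} \approx 0.20062$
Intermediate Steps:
$\frac{2769752 - 3590030}{-895206 + Q} = \frac{2769752 - 3590030}{-895206 - 3193437} = - \frac{820278}{-4088643} = \left(-820278\right) \left(- \frac{1}{4088643}\right) = \frac{273426}{1362881}$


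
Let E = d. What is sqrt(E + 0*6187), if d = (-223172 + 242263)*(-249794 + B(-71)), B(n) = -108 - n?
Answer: 3*I*sqrt(529947069) ≈ 69062.0*I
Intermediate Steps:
d = -4769523621 (d = (-223172 + 242263)*(-249794 + (-108 - 1*(-71))) = 19091*(-249794 + (-108 + 71)) = 19091*(-249794 - 37) = 19091*(-249831) = -4769523621)
E = -4769523621
sqrt(E + 0*6187) = sqrt(-4769523621 + 0*6187) = sqrt(-4769523621 + 0) = sqrt(-4769523621) = 3*I*sqrt(529947069)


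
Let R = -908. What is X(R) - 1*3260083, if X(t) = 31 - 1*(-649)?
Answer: -3259403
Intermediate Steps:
X(t) = 680 (X(t) = 31 + 649 = 680)
X(R) - 1*3260083 = 680 - 1*3260083 = 680 - 3260083 = -3259403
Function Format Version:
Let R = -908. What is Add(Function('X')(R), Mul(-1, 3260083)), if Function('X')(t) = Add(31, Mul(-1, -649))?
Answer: -3259403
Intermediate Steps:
Function('X')(t) = 680 (Function('X')(t) = Add(31, 649) = 680)
Add(Function('X')(R), Mul(-1, 3260083)) = Add(680, Mul(-1, 3260083)) = Add(680, -3260083) = -3259403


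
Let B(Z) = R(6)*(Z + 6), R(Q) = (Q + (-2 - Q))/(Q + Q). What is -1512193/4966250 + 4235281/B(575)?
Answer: -126201664181633/2885391250 ≈ -43738.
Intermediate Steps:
R(Q) = -1/Q (R(Q) = -2*1/(2*Q) = -1/Q)
B(Z) = -1 - Z/6 (B(Z) = (-1/6)*(Z + 6) = (-1*1/6)*(6 + Z) = -(6 + Z)/6 = -1 - Z/6)
-1512193/4966250 + 4235281/B(575) = -1512193/4966250 + 4235281/(-1 - 1/6*575) = -1512193*1/4966250 + 4235281/(-1 - 575/6) = -1512193/4966250 + 4235281/(-581/6) = -1512193/4966250 + 4235281*(-6/581) = -1512193/4966250 - 25411686/581 = -126201664181633/2885391250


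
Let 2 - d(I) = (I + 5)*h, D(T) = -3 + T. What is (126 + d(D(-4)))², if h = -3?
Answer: 14884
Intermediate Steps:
d(I) = 17 + 3*I (d(I) = 2 - (I + 5)*(-3) = 2 - (5 + I)*(-3) = 2 - (-15 - 3*I) = 2 + (15 + 3*I) = 17 + 3*I)
(126 + d(D(-4)))² = (126 + (17 + 3*(-3 - 4)))² = (126 + (17 + 3*(-7)))² = (126 + (17 - 21))² = (126 - 4)² = 122² = 14884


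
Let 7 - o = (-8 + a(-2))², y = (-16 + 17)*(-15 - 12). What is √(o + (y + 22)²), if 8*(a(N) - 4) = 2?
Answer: √287/4 ≈ 4.2353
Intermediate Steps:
a(N) = 17/4 (a(N) = 4 + (⅛)*2 = 4 + ¼ = 17/4)
y = -27 (y = 1*(-27) = -27)
o = -113/16 (o = 7 - (-8 + 17/4)² = 7 - (-15/4)² = 7 - 1*225/16 = 7 - 225/16 = -113/16 ≈ -7.0625)
√(o + (y + 22)²) = √(-113/16 + (-27 + 22)²) = √(-113/16 + (-5)²) = √(-113/16 + 25) = √(287/16) = √287/4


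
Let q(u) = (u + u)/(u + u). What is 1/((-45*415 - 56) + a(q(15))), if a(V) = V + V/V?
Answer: -1/18729 ≈ -5.3393e-5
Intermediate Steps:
q(u) = 1 (q(u) = (2*u)/((2*u)) = (2*u)*(1/(2*u)) = 1)
a(V) = 1 + V (a(V) = V + 1 = 1 + V)
1/((-45*415 - 56) + a(q(15))) = 1/((-45*415 - 56) + (1 + 1)) = 1/((-18675 - 56) + 2) = 1/(-18731 + 2) = 1/(-18729) = -1/18729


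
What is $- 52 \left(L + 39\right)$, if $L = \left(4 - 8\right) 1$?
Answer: $-1820$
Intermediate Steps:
$L = -4$ ($L = \left(-4\right) 1 = -4$)
$- 52 \left(L + 39\right) = - 52 \left(-4 + 39\right) = \left(-52\right) 35 = -1820$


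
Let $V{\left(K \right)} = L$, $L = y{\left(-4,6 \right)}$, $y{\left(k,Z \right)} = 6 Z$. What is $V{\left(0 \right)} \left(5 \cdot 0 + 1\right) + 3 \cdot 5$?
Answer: $51$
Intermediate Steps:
$L = 36$ ($L = 6 \cdot 6 = 36$)
$V{\left(K \right)} = 36$
$V{\left(0 \right)} \left(5 \cdot 0 + 1\right) + 3 \cdot 5 = 36 \left(5 \cdot 0 + 1\right) + 3 \cdot 5 = 36 \left(0 + 1\right) + 15 = 36 \cdot 1 + 15 = 36 + 15 = 51$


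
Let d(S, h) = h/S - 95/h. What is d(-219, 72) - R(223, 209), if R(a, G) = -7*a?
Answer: 8195953/5256 ≈ 1559.4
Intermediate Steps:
d(S, h) = -95/h + h/S
d(-219, 72) - R(223, 209) = (-95/72 + 72/(-219)) - (-7)*223 = (-95*1/72 + 72*(-1/219)) - 1*(-1561) = (-95/72 - 24/73) + 1561 = -8663/5256 + 1561 = 8195953/5256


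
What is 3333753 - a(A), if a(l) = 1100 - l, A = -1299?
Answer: 3331354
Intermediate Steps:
3333753 - a(A) = 3333753 - (1100 - 1*(-1299)) = 3333753 - (1100 + 1299) = 3333753 - 1*2399 = 3333753 - 2399 = 3331354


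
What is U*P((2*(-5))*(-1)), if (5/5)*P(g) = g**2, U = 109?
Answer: 10900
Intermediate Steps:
P(g) = g**2
U*P((2*(-5))*(-1)) = 109*((2*(-5))*(-1))**2 = 109*(-10*(-1))**2 = 109*10**2 = 109*100 = 10900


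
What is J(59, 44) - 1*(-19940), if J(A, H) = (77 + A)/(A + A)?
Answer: 1176528/59 ≈ 19941.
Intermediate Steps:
J(A, H) = (77 + A)/(2*A) (J(A, H) = (77 + A)/((2*A)) = (77 + A)*(1/(2*A)) = (77 + A)/(2*A))
J(59, 44) - 1*(-19940) = (½)*(77 + 59)/59 - 1*(-19940) = (½)*(1/59)*136 + 19940 = 68/59 + 19940 = 1176528/59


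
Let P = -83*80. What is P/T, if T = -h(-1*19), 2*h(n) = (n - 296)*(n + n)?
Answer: 1328/1197 ≈ 1.1094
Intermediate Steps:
h(n) = n*(-296 + n) (h(n) = ((n - 296)*(n + n))/2 = ((-296 + n)*(2*n))/2 = (2*n*(-296 + n))/2 = n*(-296 + n))
P = -6640
T = -5985 (T = -(-1*19)*(-296 - 1*19) = -(-19)*(-296 - 19) = -(-19)*(-315) = -1*5985 = -5985)
P/T = -6640/(-5985) = -6640*(-1/5985) = 1328/1197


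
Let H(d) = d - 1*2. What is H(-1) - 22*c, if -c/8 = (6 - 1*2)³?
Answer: 11261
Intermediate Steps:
H(d) = -2 + d (H(d) = d - 2 = -2 + d)
c = -512 (c = -8*(6 - 1*2)³ = -8*(6 - 2)³ = -8*4³ = -8*64 = -512)
H(-1) - 22*c = (-2 - 1) - 22*(-512) = -3 + 11264 = 11261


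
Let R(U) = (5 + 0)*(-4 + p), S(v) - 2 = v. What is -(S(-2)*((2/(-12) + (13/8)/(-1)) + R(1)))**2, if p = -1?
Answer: 0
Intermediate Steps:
S(v) = 2 + v
R(U) = -25 (R(U) = (5 + 0)*(-4 - 1) = 5*(-5) = -25)
-(S(-2)*((2/(-12) + (13/8)/(-1)) + R(1)))**2 = -((2 - 2)*((2/(-12) + (13/8)/(-1)) - 25))**2 = -(0*((2*(-1/12) + (13*(1/8))*(-1)) - 25))**2 = -(0*((-1/6 + (13/8)*(-1)) - 25))**2 = -(0*((-1/6 - 13/8) - 25))**2 = -(0*(-43/24 - 25))**2 = -(0*(-643/24))**2 = -1*0**2 = -1*0 = 0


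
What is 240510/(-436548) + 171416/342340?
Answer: -312703393/6226993430 ≈ -0.050217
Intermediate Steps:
240510/(-436548) + 171416/342340 = 240510*(-1/436548) + 171416*(1/342340) = -40085/72758 + 42854/85585 = -312703393/6226993430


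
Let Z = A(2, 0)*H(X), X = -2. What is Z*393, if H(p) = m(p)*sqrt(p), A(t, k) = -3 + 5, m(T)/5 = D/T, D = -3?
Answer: 5895*I*sqrt(2) ≈ 8336.8*I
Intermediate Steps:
m(T) = -15/T (m(T) = 5*(-3/T) = -15/T)
A(t, k) = 2
H(p) = -15/sqrt(p) (H(p) = (-15/p)*sqrt(p) = -15/sqrt(p))
Z = 15*I*sqrt(2) (Z = 2*(-(-15)*I*sqrt(2)/2) = 2*(15*I*sqrt(2)/2) = 15*I*sqrt(2) ≈ 21.213*I)
Z*393 = (15*I*sqrt(2))*393 = 5895*I*sqrt(2)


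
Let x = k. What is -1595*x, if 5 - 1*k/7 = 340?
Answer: 3740275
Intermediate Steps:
k = -2345 (k = 35 - 7*340 = 35 - 2380 = -2345)
x = -2345
-1595*x = -1595*(-2345) = 3740275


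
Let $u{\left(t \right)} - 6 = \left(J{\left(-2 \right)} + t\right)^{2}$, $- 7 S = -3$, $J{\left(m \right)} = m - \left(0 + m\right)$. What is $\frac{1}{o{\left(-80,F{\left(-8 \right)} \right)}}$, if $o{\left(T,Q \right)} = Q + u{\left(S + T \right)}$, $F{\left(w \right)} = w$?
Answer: $\frac{49}{310151} \approx 0.00015799$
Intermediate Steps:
$J{\left(m \right)} = 0$ ($J{\left(m \right)} = m - m = 0$)
$S = \frac{3}{7}$ ($S = \left(- \frac{1}{7}\right) \left(-3\right) = \frac{3}{7} \approx 0.42857$)
$u{\left(t \right)} = 6 + t^{2}$ ($u{\left(t \right)} = 6 + \left(0 + t\right)^{2} = 6 + t^{2}$)
$o{\left(T,Q \right)} = 6 + Q + \left(\frac{3}{7} + T\right)^{2}$ ($o{\left(T,Q \right)} = Q + \left(6 + \left(\frac{3}{7} + T\right)^{2}\right) = 6 + Q + \left(\frac{3}{7} + T\right)^{2}$)
$\frac{1}{o{\left(-80,F{\left(-8 \right)} \right)}} = \frac{1}{6 - 8 + \frac{\left(3 + 7 \left(-80\right)\right)^{2}}{49}} = \frac{1}{6 - 8 + \frac{\left(3 - 560\right)^{2}}{49}} = \frac{1}{6 - 8 + \frac{\left(-557\right)^{2}}{49}} = \frac{1}{6 - 8 + \frac{1}{49} \cdot 310249} = \frac{1}{6 - 8 + \frac{310249}{49}} = \frac{1}{\frac{310151}{49}} = \frac{49}{310151}$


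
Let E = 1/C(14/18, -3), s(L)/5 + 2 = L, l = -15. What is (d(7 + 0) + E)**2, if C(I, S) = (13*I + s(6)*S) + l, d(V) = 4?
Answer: 5414929/341056 ≈ 15.877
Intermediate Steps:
s(L) = -10 + 5*L
C(I, S) = -15 + 13*I + 20*S (C(I, S) = (13*I + (-10 + 5*6)*S) - 15 = (13*I + (-10 + 30)*S) - 15 = (13*I + 20*S) - 15 = -15 + 13*I + 20*S)
E = -9/584 (E = 1/(-15 + 13*(14/18) + 20*(-3)) = 1/(-15 + 13*(14*(1/18)) - 60) = 1/(-15 + 13*(7/9) - 60) = 1/(-15 + 91/9 - 60) = 1/(-584/9) = -9/584 ≈ -0.015411)
(d(7 + 0) + E)**2 = (4 - 9/584)**2 = (2327/584)**2 = 5414929/341056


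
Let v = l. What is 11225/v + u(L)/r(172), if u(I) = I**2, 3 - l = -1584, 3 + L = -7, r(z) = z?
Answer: 522350/68241 ≈ 7.6545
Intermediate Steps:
L = -10 (L = -3 - 7 = -10)
l = 1587 (l = 3 - 1*(-1584) = 3 + 1584 = 1587)
v = 1587
11225/v + u(L)/r(172) = 11225/1587 + (-10)**2/172 = 11225*(1/1587) + 100*(1/172) = 11225/1587 + 25/43 = 522350/68241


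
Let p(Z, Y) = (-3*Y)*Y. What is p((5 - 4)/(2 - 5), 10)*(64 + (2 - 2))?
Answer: -19200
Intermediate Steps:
p(Z, Y) = -3*Y²
p((5 - 4)/(2 - 5), 10)*(64 + (2 - 2)) = (-3*10²)*(64 + (2 - 2)) = (-3*100)*(64 + 0) = -300*64 = -19200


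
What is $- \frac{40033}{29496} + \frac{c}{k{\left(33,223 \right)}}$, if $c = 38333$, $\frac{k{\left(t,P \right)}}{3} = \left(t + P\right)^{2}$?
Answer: $- \frac{280839079}{241631232} \approx -1.1623$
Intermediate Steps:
$k{\left(t,P \right)} = 3 \left(P + t\right)^{2}$ ($k{\left(t,P \right)} = 3 \left(t + P\right)^{2} = 3 \left(P + t\right)^{2}$)
$- \frac{40033}{29496} + \frac{c}{k{\left(33,223 \right)}} = - \frac{40033}{29496} + \frac{38333}{3 \left(223 + 33\right)^{2}} = \left(-40033\right) \frac{1}{29496} + \frac{38333}{3 \cdot 256^{2}} = - \frac{40033}{29496} + \frac{38333}{3 \cdot 65536} = - \frac{40033}{29496} + \frac{38333}{196608} = - \frac{280839079}{241631232}$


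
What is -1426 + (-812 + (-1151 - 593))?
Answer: -3982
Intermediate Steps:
-1426 + (-812 + (-1151 - 593)) = -1426 + (-812 - 1744) = -1426 - 2556 = -3982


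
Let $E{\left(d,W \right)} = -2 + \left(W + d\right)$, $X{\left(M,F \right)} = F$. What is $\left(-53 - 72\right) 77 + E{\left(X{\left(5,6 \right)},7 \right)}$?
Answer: $-9614$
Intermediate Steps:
$E{\left(d,W \right)} = -2 + W + d$
$\left(-53 - 72\right) 77 + E{\left(X{\left(5,6 \right)},7 \right)} = \left(-53 - 72\right) 77 + \left(-2 + 7 + 6\right) = \left(-53 - 72\right) 77 + 11 = \left(-125\right) 77 + 11 = -9625 + 11 = -9614$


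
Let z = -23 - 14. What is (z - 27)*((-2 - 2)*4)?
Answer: 1024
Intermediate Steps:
z = -37
(z - 27)*((-2 - 2)*4) = (-37 - 27)*((-2 - 2)*4) = -(-256)*4 = -64*(-16) = 1024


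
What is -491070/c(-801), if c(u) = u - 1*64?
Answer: 98214/173 ≈ 567.71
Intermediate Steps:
c(u) = -64 + u (c(u) = u - 64 = -64 + u)
-491070/c(-801) = -491070/(-64 - 801) = -491070/(-865) = -491070*(-1/865) = 98214/173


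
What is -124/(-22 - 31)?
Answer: 124/53 ≈ 2.3396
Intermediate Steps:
-124/(-22 - 31) = -124/(-53) = -1/53*(-124) = 124/53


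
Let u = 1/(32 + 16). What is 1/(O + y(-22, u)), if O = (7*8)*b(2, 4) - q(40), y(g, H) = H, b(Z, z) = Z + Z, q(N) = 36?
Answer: 48/9025 ≈ 0.0053186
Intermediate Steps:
u = 1/48 ≈ 0.020833
b(Z, z) = 2*Z
O = 188 (O = (7*8)*(2*2) - 1*36 = 56*4 - 36 = 224 - 36 = 188)
1/(O + y(-22, u)) = 1/(188 + 1/48) = 1/(9025/48) = 48/9025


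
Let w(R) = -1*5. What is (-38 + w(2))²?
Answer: 1849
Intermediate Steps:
w(R) = -5
(-38 + w(2))² = (-38 - 5)² = (-43)² = 1849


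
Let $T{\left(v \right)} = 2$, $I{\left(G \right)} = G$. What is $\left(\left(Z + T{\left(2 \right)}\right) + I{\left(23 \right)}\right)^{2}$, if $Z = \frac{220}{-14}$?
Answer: $\frac{4225}{49} \approx 86.224$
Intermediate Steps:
$Z = - \frac{110}{7}$ ($Z = 220 \left(- \frac{1}{14}\right) = - \frac{110}{7} \approx -15.714$)
$\left(\left(Z + T{\left(2 \right)}\right) + I{\left(23 \right)}\right)^{2} = \left(\left(- \frac{110}{7} + 2\right) + 23\right)^{2} = \left(- \frac{96}{7} + 23\right)^{2} = \left(\frac{65}{7}\right)^{2} = \frac{4225}{49}$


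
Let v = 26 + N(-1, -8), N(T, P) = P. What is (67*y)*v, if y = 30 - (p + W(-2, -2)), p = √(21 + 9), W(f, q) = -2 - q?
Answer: 36180 - 1206*√30 ≈ 29574.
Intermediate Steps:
p = √30 ≈ 5.4772
y = 30 - √30 (y = 30 - (√30 + (-2 - 1*(-2))) = 30 - (√30 + (-2 + 2)) = 30 - (√30 + 0) = 30 - √30 ≈ 24.523)
v = 18 (v = 26 - 8 = 18)
(67*y)*v = (67*(30 - √30))*18 = (2010 - 67*√30)*18 = 36180 - 1206*√30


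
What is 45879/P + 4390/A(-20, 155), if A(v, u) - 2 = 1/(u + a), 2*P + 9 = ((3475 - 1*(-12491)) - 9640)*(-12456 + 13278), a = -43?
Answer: 170449230226/77999445 ≈ 2185.3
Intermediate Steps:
P = 5199963/2 (P = -9/2 + (((3475 - 1*(-12491)) - 9640)*(-12456 + 13278))/2 = -9/2 + (((3475 + 12491) - 9640)*822)/2 = -9/2 + ((15966 - 9640)*822)/2 = -9/2 + (6326*822)/2 = -9/2 + (½)*5199972 = -9/2 + 2599986 = 5199963/2 ≈ 2.6000e+6)
A(v, u) = 2 + 1/(-43 + u) (A(v, u) = 2 + 1/(u - 43) = 2 + 1/(-43 + u))
45879/P + 4390/A(-20, 155) = 45879/(5199963/2) + 4390/(((-85 + 2*155)/(-43 + 155))) = 45879*(2/5199963) + 4390/(((-85 + 310)/112)) = 30586/1733321 + 4390/(((1/112)*225)) = 30586/1733321 + 4390/(225/112) = 30586/1733321 + 4390*(112/225) = 30586/1733321 + 98336/45 = 170449230226/77999445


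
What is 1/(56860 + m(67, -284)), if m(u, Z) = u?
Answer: 1/56927 ≈ 1.7566e-5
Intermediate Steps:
1/(56860 + m(67, -284)) = 1/(56860 + 67) = 1/56927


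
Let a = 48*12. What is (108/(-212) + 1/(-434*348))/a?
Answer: -4077917/4610704896 ≈ -0.00088445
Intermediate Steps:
a = 576
(108/(-212) + 1/(-434*348))/a = (108/(-212) + 1/(-434*348))/576 = (108*(-1/212) - 1/434*1/348)*(1/576) = (-27/53 - 1/151032)*(1/576) = -4077917/8004696*1/576 = -4077917/4610704896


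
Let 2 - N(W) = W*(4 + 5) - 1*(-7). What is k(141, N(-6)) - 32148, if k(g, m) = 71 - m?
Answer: -32126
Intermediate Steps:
N(W) = -5 - 9*W (N(W) = 2 - (W*(4 + 5) - 1*(-7)) = 2 - (W*9 + 7) = 2 - (9*W + 7) = 2 - (7 + 9*W) = 2 + (-7 - 9*W) = -5 - 9*W)
k(141, N(-6)) - 32148 = (71 - (-5 - 9*(-6))) - 32148 = (71 - (-5 + 54)) - 32148 = (71 - 1*49) - 32148 = (71 - 49) - 32148 = 22 - 32148 = -32126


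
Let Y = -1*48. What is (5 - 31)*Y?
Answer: 1248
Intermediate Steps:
Y = -48
(5 - 31)*Y = (5 - 31)*(-48) = -26*(-48) = 1248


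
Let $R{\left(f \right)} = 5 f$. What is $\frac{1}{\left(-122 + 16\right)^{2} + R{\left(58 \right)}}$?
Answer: $\frac{1}{11526} \approx 8.676 \cdot 10^{-5}$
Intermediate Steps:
$\frac{1}{\left(-122 + 16\right)^{2} + R{\left(58 \right)}} = \frac{1}{\left(-122 + 16\right)^{2} + 5 \cdot 58} = \frac{1}{\left(-106\right)^{2} + 290} = \frac{1}{11236 + 290} = \frac{1}{11526}$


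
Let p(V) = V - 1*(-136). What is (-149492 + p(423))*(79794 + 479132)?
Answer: -83242525958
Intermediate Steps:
p(V) = 136 + V (p(V) = V + 136 = 136 + V)
(-149492 + p(423))*(79794 + 479132) = (-149492 + (136 + 423))*(79794 + 479132) = (-149492 + 559)*558926 = -148933*558926 = -83242525958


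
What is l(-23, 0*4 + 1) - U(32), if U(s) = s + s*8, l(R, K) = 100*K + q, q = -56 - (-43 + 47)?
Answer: -248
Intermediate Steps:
q = -60 (q = -56 - 1*4 = -56 - 4 = -60)
l(R, K) = -60 + 100*K (l(R, K) = 100*K - 60 = -60 + 100*K)
U(s) = 9*s (U(s) = s + 8*s = 9*s)
l(-23, 0*4 + 1) - U(32) = (-60 + 100*(0*4 + 1)) - 9*32 = (-60 + 100*(0 + 1)) - 1*288 = (-60 + 100*1) - 288 = (-60 + 100) - 288 = 40 - 288 = -248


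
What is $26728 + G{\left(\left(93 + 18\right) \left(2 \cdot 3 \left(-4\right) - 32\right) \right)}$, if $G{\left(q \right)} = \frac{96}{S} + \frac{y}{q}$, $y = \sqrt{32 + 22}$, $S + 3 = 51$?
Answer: $26730 - \frac{\sqrt{6}}{2072} \approx 26730.0$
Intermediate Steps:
$S = 48$ ($S = -3 + 51 = 48$)
$y = 3 \sqrt{6}$ ($y = \sqrt{54} = 3 \sqrt{6} \approx 7.3485$)
$G{\left(q \right)} = 2 + \frac{3 \sqrt{6}}{q}$ ($G{\left(q \right)} = \frac{96}{48} + \frac{3 \sqrt{6}}{q} = 96 \cdot \frac{1}{48} + \frac{3 \sqrt{6}}{q} = 2 + \frac{3 \sqrt{6}}{q}$)
$26728 + G{\left(\left(93 + 18\right) \left(2 \cdot 3 \left(-4\right) - 32\right) \right)} = 26728 + \left(2 + \frac{3 \sqrt{6}}{\left(93 + 18\right) \left(2 \cdot 3 \left(-4\right) - 32\right)}\right) = 26728 + \left(2 + \frac{3 \sqrt{6}}{111 \left(6 \left(-4\right) - 32\right)}\right) = 26728 + \left(2 + \frac{3 \sqrt{6}}{111 \left(-24 - 32\right)}\right) = 26728 + \left(2 + \frac{3 \sqrt{6}}{111 \left(-56\right)}\right) = 26728 + \left(2 + \frac{3 \sqrt{6}}{-6216}\right) = 26728 + \left(2 + 3 \sqrt{6} \left(- \frac{1}{6216}\right)\right) = 26728 + \left(2 - \frac{\sqrt{6}}{2072}\right) = 26730 - \frac{\sqrt{6}}{2072}$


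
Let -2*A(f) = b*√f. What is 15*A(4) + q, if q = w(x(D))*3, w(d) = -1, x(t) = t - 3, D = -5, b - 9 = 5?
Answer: -213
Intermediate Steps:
b = 14 (b = 9 + 5 = 14)
x(t) = -3 + t
A(f) = -7*√f
q = -3 (q = -1*3 = -3)
15*A(4) + q = 15*(-7*√4) - 3 = 15*(-7*2) - 3 = 15*(-14) - 3 = -210 - 3 = -213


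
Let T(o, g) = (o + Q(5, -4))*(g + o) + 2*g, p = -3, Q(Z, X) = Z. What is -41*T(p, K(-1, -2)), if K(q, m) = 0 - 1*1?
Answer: 410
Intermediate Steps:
K(q, m) = -1 (K(q, m) = 0 - 1 = -1)
T(o, g) = 2*g + (5 + o)*(g + o) (T(o, g) = (o + 5)*(g + o) + 2*g = (5 + o)*(g + o) + 2*g = 2*g + (5 + o)*(g + o))
-41*T(p, K(-1, -2)) = -41*((-3)**2 + 5*(-3) + 7*(-1) - 1*(-3)) = -41*(9 - 15 - 7 + 3) = -41*(-10) = 410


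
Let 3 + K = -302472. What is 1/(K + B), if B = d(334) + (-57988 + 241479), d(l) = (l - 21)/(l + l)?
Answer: -668/79480999 ≈ -8.4045e-6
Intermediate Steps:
d(l) = (-21 + l)/(2*l) (d(l) = (-21 + l)/((2*l)) = (-21 + l)*(1/(2*l)) = (-21 + l)/(2*l))
K = -302475 (K = -3 - 302472 = -302475)
B = 122572301/668 (B = (½)*(-21 + 334)/334 + (-57988 + 241479) = (½)*(1/334)*313 + 183491 = 313/668 + 183491 = 122572301/668 ≈ 1.8349e+5)
1/(K + B) = 1/(-302475 + 122572301/668) = 1/(-79480999/668) = -668/79480999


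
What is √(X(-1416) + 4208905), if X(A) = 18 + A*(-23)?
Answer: √4241491 ≈ 2059.5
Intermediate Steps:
X(A) = 18 - 23*A
√(X(-1416) + 4208905) = √((18 - 23*(-1416)) + 4208905) = √((18 + 32568) + 4208905) = √(32586 + 4208905) = √4241491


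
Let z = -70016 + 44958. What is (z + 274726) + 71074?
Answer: 320742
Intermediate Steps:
z = -25058
(z + 274726) + 71074 = (-25058 + 274726) + 71074 = 249668 + 71074 = 320742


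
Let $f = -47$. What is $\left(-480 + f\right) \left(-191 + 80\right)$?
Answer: $58497$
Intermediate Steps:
$\left(-480 + f\right) \left(-191 + 80\right) = \left(-480 - 47\right) \left(-191 + 80\right) = \left(-527\right) \left(-111\right) = 58497$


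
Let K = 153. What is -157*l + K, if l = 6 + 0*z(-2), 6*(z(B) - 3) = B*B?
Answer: -789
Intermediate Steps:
z(B) = 3 + B²/6 (z(B) = 3 + (B*B)/6 = 3 + B²/6)
l = 6 (l = 6 + 0*(3 + (⅙)*(-2)²) = 6 + 0*(3 + (⅙)*4) = 6 + 0*(3 + ⅔) = 6 + 0*(11/3) = 6 + 0 = 6)
-157*l + K = -157*6 + 153 = -942 + 153 = -789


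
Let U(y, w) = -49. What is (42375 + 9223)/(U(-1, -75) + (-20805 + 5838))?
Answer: -25799/7508 ≈ -3.4362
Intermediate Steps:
(42375 + 9223)/(U(-1, -75) + (-20805 + 5838)) = (42375 + 9223)/(-49 + (-20805 + 5838)) = 51598/(-49 - 14967) = 51598/(-15016) = 51598*(-1/15016) = -25799/7508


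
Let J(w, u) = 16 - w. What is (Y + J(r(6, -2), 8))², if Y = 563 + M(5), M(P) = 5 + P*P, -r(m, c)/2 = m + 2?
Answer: 390625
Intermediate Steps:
r(m, c) = -4 - 2*m (r(m, c) = -2*(m + 2) = -2*(2 + m) = -4 - 2*m)
M(P) = 5 + P²
Y = 593 (Y = 563 + (5 + 5²) = 563 + (5 + 25) = 563 + 30 = 593)
(Y + J(r(6, -2), 8))² = (593 + (16 - (-4 - 2*6)))² = (593 + (16 - (-4 - 12)))² = (593 + (16 - 1*(-16)))² = (593 + (16 + 16))² = (593 + 32)² = 625² = 390625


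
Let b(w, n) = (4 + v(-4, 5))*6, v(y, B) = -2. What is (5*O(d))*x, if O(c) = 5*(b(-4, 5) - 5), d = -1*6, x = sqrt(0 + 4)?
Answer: 350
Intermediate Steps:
x = 2 (x = sqrt(4) = 2)
d = -6
b(w, n) = 12 (b(w, n) = (4 - 2)*6 = 2*6 = 12)
O(c) = 35 (O(c) = 5*(12 - 5) = 5*7 = 35)
(5*O(d))*x = (5*35)*2 = 175*2 = 350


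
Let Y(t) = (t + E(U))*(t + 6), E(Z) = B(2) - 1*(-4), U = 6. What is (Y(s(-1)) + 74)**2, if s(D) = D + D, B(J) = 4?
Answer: 9604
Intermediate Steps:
s(D) = 2*D
E(Z) = 8 (E(Z) = 4 - 1*(-4) = 4 + 4 = 8)
Y(t) = (6 + t)*(8 + t) (Y(t) = (t + 8)*(t + 6) = (8 + t)*(6 + t) = (6 + t)*(8 + t))
(Y(s(-1)) + 74)**2 = ((48 + (2*(-1))**2 + 14*(2*(-1))) + 74)**2 = ((48 + (-2)**2 + 14*(-2)) + 74)**2 = ((48 + 4 - 28) + 74)**2 = (24 + 74)**2 = 98**2 = 9604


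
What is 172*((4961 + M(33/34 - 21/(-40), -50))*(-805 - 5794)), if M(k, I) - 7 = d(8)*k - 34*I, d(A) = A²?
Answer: -652545757648/85 ≈ -7.6770e+9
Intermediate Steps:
M(k, I) = 7 - 34*I + 64*k (M(k, I) = 7 + (8²*k - 34*I) = 7 + (64*k - 34*I) = 7 + (-34*I + 64*k) = 7 - 34*I + 64*k)
172*((4961 + M(33/34 - 21/(-40), -50))*(-805 - 5794)) = 172*((4961 + (7 - 34*(-50) + 64*(33/34 - 21/(-40))))*(-805 - 5794)) = 172*((4961 + (7 + 1700 + 64*(33*(1/34) - 21*(-1/40))))*(-6599)) = 172*((4961 + (7 + 1700 + 64*(33/34 + 21/40)))*(-6599)) = 172*((4961 + (7 + 1700 + 64*(1017/680)))*(-6599)) = 172*((4961 + (7 + 1700 + 8136/85))*(-6599)) = 172*((4961 + 153231/85)*(-6599)) = 172*((574916/85)*(-6599)) = 172*(-3793870684/85) = -652545757648/85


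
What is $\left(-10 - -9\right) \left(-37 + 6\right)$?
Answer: $31$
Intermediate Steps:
$\left(-10 - -9\right) \left(-37 + 6\right) = \left(-10 + 9\right) \left(-31\right) = \left(-1\right) \left(-31\right) = 31$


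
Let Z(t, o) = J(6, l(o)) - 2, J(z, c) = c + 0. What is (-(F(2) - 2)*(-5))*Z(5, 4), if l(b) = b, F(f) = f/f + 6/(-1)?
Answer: -70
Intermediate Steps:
F(f) = -5 (F(f) = 1 + 6*(-1) = 1 - 6 = -5)
J(z, c) = c
Z(t, o) = -2 + o (Z(t, o) = o - 2 = -2 + o)
(-(F(2) - 2)*(-5))*Z(5, 4) = (-(-5 - 2)*(-5))*(-2 + 4) = (-1*(-7)*(-5))*2 = (7*(-5))*2 = -35*2 = -70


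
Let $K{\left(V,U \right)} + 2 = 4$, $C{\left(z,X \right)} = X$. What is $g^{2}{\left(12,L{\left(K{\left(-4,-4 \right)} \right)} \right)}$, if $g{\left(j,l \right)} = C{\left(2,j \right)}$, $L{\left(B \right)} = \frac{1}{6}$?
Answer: $144$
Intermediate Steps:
$K{\left(V,U \right)} = 2$ ($K{\left(V,U \right)} = -2 + 4 = 2$)
$L{\left(B \right)} = \frac{1}{6}$
$g{\left(j,l \right)} = j$
$g^{2}{\left(12,L{\left(K{\left(-4,-4 \right)} \right)} \right)} = 12^{2} = 144$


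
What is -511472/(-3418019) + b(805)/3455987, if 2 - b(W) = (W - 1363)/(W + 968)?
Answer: 348226753440872/2327087958261341 ≈ 0.14964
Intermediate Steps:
b(W) = 2 - (-1363 + W)/(968 + W) (b(W) = 2 - (W - 1363)/(W + 968) = 2 - (-1363 + W)/(968 + W))
-511472/(-3418019) + b(805)/3455987 = -511472/(-3418019) + ((3299 + 805)/(968 + 805))/3455987 = -511472*(-1/3418019) + (4104/1773)*(1/3455987) = 511472/3418019 + ((1/1773)*4104)*(1/3455987) = 511472/3418019 + (456/197)*(1/3455987) = 511472/3418019 + 456/680829439 = 348226753440872/2327087958261341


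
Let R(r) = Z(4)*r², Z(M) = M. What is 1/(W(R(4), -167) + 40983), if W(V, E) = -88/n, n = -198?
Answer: 9/368851 ≈ 2.4400e-5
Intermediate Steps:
R(r) = 4*r²
W(V, E) = 4/9 (W(V, E) = -88/(-198) = -88*(-1/198) = 4/9)
1/(W(R(4), -167) + 40983) = 1/(4/9 + 40983) = 1/(368851/9) = 9/368851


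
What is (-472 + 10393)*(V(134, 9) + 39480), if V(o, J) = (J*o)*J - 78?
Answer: 498589776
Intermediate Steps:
V(o, J) = -78 + o*J² (V(o, J) = o*J² - 78 = -78 + o*J²)
(-472 + 10393)*(V(134, 9) + 39480) = (-472 + 10393)*((-78 + 134*9²) + 39480) = 9921*((-78 + 134*81) + 39480) = 9921*((-78 + 10854) + 39480) = 9921*(10776 + 39480) = 9921*50256 = 498589776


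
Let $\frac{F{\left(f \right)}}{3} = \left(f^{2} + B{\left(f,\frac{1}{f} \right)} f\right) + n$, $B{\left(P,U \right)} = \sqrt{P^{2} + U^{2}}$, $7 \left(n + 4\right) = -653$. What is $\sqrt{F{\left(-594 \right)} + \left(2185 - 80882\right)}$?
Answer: $\frac{\sqrt{47996438 - 147 \sqrt{124493242897}}}{7} \approx 281.05 i$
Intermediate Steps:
$n = - \frac{681}{7}$ ($n = -4 + \frac{1}{7} \left(-653\right) = -4 - \frac{653}{7} = - \frac{681}{7} \approx -97.286$)
$F{\left(f \right)} = - \frac{2043}{7} + 3 f^{2} + 3 f \sqrt{\frac{1}{f^{2}} + f^{2}}$ ($F{\left(f \right)} = 3 \left(\left(f^{2} + \sqrt{f^{2} + \left(\frac{1}{f}\right)^{2}} f\right) - \frac{681}{7}\right) = 3 \left(\left(f^{2} + \sqrt{f^{2} + \frac{1}{f^{2}}} f\right) - \frac{681}{7}\right) = 3 \left(\left(f^{2} + \sqrt{\frac{1}{f^{2}} + f^{2}} f\right) - \frac{681}{7}\right) = 3 \left(\left(f^{2} + f \sqrt{\frac{1}{f^{2}} + f^{2}}\right) - \frac{681}{7}\right) = 3 \left(- \frac{681}{7} + f^{2} + f \sqrt{\frac{1}{f^{2}} + f^{2}}\right) = - \frac{2043}{7} + 3 f^{2} + 3 f \sqrt{\frac{1}{f^{2}} + f^{2}}$)
$\sqrt{F{\left(-594 \right)} + \left(2185 - 80882\right)} = \sqrt{\left(- \frac{2043}{7} + 3 \left(-594\right)^{2} + 3 \left(-594\right) \sqrt{\frac{1 + \left(-594\right)^{4}}{352836}}\right) + \left(2185 - 80882\right)} = \sqrt{\left(- \frac{2043}{7} + 3 \cdot 352836 + 3 \left(-594\right) \sqrt{\frac{1 + 124493242896}{352836}}\right) - 78697} = \sqrt{\left(- \frac{2043}{7} + 1058508 + 3 \left(-594\right) \sqrt{\frac{1}{352836} \cdot 124493242897}\right) - 78697} = \sqrt{\left(- \frac{2043}{7} + 1058508 + 3 \left(-594\right) \sqrt{\frac{124493242897}{352836}}\right) - 78697} = \sqrt{\left(- \frac{2043}{7} + 1058508 + 3 \left(-594\right) \frac{\sqrt{124493242897}}{594}\right) - 78697} = \sqrt{\left(- \frac{2043}{7} + 1058508 - 3 \sqrt{124493242897}\right) - 78697} = \sqrt{\left(\frac{7407513}{7} - 3 \sqrt{124493242897}\right) - 78697} = \sqrt{\frac{6856634}{7} - 3 \sqrt{124493242897}}$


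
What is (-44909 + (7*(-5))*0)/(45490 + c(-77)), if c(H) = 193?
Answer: -44909/45683 ≈ -0.98306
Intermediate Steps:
(-44909 + (7*(-5))*0)/(45490 + c(-77)) = (-44909 + (7*(-5))*0)/(45490 + 193) = (-44909 - 35*0)/45683 = (-44909 + 0)*(1/45683) = -44909*1/45683 = -44909/45683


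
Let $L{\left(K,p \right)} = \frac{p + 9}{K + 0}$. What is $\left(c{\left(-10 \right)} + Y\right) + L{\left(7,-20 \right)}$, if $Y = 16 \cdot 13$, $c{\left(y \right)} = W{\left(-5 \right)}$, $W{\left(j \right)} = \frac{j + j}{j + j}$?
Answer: $\frac{1452}{7} \approx 207.43$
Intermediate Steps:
$W{\left(j \right)} = 1$ ($W{\left(j \right)} = \frac{2 j}{2 j} = 2 j \frac{1}{2 j} = 1$)
$c{\left(y \right)} = 1$
$L{\left(K,p \right)} = \frac{9 + p}{K}$
$Y = 208$
$\left(c{\left(-10 \right)} + Y\right) + L{\left(7,-20 \right)} = \left(1 + 208\right) + \frac{9 - 20}{7} = 209 + \frac{1}{7} \left(-11\right) = 209 - \frac{11}{7} = \frac{1452}{7}$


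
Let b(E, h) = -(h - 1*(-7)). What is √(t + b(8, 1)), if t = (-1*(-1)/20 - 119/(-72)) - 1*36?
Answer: I*√152270/60 ≈ 6.5036*I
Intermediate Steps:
t = -12347/360 (t = (1*(1/20) - 119*(-1/72)) - 36 = (1/20 + 119/72) - 36 = 613/360 - 36 = -12347/360 ≈ -34.297)
b(E, h) = -7 - h (b(E, h) = -(h + 7) = -(7 + h) = -7 - h)
√(t + b(8, 1)) = √(-12347/360 + (-7 - 1*1)) = √(-12347/360 + (-7 - 1)) = √(-12347/360 - 8) = √(-15227/360) = I*√152270/60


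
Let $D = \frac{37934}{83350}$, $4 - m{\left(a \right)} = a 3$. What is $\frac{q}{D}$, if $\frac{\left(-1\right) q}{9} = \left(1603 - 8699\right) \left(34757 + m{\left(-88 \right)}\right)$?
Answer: $\frac{93220165305000}{18967} \approx 4.9149 \cdot 10^{9}$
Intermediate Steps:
$m{\left(a \right)} = 4 - 3 a$ ($m{\left(a \right)} = 4 - a 3 = 4 - 3 a$)
$q = 2236836600$ ($q = - 9 \left(1603 - 8699\right) \left(34757 + \left(4 - -264\right)\right) = - 9 \left(- 7096 \left(34757 + \left(4 + 264\right)\right)\right) = - 9 \left(- 7096 \left(34757 + 268\right)\right) = - 9 \left(\left(-7096\right) 35025\right) = \left(-9\right) \left(-248537400\right) = 2236836600$)
$D = \frac{18967}{41675}$ ($D = 37934 \cdot \frac{1}{83350} = \frac{18967}{41675} \approx 0.45512$)
$\frac{q}{D} = \frac{2236836600}{\frac{18967}{41675}} = 2236836600 \cdot \frac{41675}{18967} = \frac{93220165305000}{18967}$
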